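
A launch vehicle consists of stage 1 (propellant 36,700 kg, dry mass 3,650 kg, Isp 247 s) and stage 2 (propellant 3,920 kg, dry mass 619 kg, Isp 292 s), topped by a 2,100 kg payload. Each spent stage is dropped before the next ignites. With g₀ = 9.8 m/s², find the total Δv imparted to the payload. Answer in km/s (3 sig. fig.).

Ignition mass of stage 1 = 36,700+3,650 + 3,920+619 + 2,100 = 46,989 kg.
Stage 1: m₀ = 46,989 kg, m_f = 46,989 − 36,700 = 10,289 kg; Δv = 247×9.8×ln(4.567) = 2420.6×1.5188 ≈ 3676 m/s.
Stage 2: m₀ = 6,639 kg, m_f = 6,639 − 3,920 = 2,719 kg; Δv = 292×9.8×ln(2.442) = 2861.6×0.8927 ≈ 2555 m/s.
Total Δv = 3676 + 2555 = 6231 m/s.

Δv ≈ 6.23 km/s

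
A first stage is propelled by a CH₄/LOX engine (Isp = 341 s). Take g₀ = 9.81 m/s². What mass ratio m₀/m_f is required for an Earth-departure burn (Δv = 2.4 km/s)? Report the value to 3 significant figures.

mass ratio ≈ 2.05

v_e = Isp · g₀ = 341 × 9.81 = 3345.2 m/s.
Using Δv = v_e ln(m₀/m_f): m₀/m_f = exp(Δv / v_e) = exp(2400 / 3345.2) = exp(0.7174) = 2.0492.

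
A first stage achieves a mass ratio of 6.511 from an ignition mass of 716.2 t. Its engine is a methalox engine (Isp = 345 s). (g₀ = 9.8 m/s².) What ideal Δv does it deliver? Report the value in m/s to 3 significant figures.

v_e = Isp · g₀ = 345 × 9.8 = 3381.0 m/s.
By the Tsiolkovsky rocket equation, Δv = v_e · ln(6.511) = 3381.0 × 1.8735 ≈ 6334.3 m/s.

Δv ≈ 6330 m/s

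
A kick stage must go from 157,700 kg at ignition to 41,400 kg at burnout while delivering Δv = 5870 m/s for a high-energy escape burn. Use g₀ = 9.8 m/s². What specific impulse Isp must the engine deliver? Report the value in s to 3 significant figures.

Isp ≈ 448 s

ln(m₀/m_f) = ln(157700/41400) = ln(3.809) = 1.3374.
v_e = Δv / ln(m₀/m_f) = 5870 / 1.3374 = 4389.1 m/s.
Isp = v_e / g₀ = 4389.1 / 9.8 = 447.9 s.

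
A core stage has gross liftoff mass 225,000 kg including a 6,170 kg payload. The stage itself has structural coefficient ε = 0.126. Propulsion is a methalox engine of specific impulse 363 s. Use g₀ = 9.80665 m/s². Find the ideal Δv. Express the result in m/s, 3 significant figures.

Stage wet mass = m₀ − payload = 225,000 − 6,170 = 218,830 kg.
Stage dry mass = ε × stage wet mass = 0.126 × 218,830 = 27,572.6 kg.
Burnout mass m_f = stage dry + payload = 27,572.6 + 6,170 = 33,742.6 kg.
v_e = Isp · g₀ = 363 × 9.80665 = 3559.8 m/s.
Δv = v_e · ln(225,000/33,742.6) = 3559.8 × ln(6.668) = 3559.8 × 1.8973 ≈ 6754 m/s.

Δv ≈ 6750 m/s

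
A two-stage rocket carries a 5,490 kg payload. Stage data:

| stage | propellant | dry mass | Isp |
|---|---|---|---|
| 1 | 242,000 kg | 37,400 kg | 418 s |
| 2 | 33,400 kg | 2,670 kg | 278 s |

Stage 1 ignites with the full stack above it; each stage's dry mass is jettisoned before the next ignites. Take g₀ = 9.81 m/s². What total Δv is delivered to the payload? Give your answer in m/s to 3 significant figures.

Δv ≈ 10200 m/s

Ignition mass of stage 1 = 242,000+37,400 + 33,400+2,670 + 5,490 = 320,960 kg.
Stage 1: m₀ = 320,960 kg, m_f = 320,960 − 242,000 = 78,960 kg; Δv = 418×9.81×ln(4.065) = 4100.6×1.4024 ≈ 5751 m/s.
Stage 2: m₀ = 41,560 kg, m_f = 41,560 − 33,400 = 8,160 kg; Δv = 278×9.81×ln(5.093) = 2727.2×1.6279 ≈ 4440 m/s.
Total Δv = 5751 + 4440 = 10191 m/s.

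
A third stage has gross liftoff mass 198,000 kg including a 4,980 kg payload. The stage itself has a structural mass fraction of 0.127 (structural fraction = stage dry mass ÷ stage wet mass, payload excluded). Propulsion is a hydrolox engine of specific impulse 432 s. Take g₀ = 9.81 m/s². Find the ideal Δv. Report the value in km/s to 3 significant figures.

Δv ≈ 8.07 km/s

Stage wet mass = m₀ − payload = 198,000 − 4,980 = 193,020 kg.
Stage dry mass = ε × stage wet mass = 0.127 × 193,020 = 24,513.5 kg.
Burnout mass m_f = stage dry + payload = 24,513.5 + 4,980 = 29,493.5 kg.
v_e = Isp · g₀ = 432 × 9.81 = 4237.9 m/s.
By the Tsiolkovsky rocket equation, Δv = v_e · ln(198,000/29,493.5) = 4237.9 × ln(6.713) = 4237.9 × 1.9041 ≈ 8069 m/s.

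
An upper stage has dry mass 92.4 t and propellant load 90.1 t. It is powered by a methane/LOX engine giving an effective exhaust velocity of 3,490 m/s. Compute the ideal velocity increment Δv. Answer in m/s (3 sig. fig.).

Δv ≈ 2380 m/s

m₀ = m_dry + m_prop = 92.4 + 90.1 = 182.5 t.
By the Tsiolkovsky rocket equation, Δv = v_e · ln(m₀/m_f) = 3490.0 × ln(1.975) = 3490.0 × 0.6806 ≈ 2375.4 m/s.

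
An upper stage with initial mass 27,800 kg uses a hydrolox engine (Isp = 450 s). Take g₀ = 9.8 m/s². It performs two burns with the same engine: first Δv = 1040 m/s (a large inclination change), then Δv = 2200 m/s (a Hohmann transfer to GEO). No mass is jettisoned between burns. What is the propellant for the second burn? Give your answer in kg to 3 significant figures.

v_e = Isp · g₀ = 450 × 9.8 = 4410.0 m/s.
After the first burn: m = 27800 × exp(−1040/4410.0) = 27800 × 0.78992 = 21,959.8 kg.
After the second burn: m = 21,959.8 × exp(−2200/4410.0) = 21,959.8 × 0.60722 = 13,334.4 kg.
Second-burn propellant = 21,959.8 − 13,334.4 = 8,625.4 kg.

propellant for the second burn ≈ 8630 kg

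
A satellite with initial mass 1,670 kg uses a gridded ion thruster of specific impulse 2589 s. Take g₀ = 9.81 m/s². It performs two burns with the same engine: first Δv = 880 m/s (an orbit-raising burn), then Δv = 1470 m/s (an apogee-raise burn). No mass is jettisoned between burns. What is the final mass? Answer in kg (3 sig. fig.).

final mass ≈ 1520 kg

v_e = Isp · g₀ = 2589 × 9.81 = 25398.1 m/s.
After the first burn: m = 1670 × exp(−880/25398.1) = 1670 × 0.96595 = 1,613.14 kg.
After the second burn: m = 1,613.14 × exp(−1470/25398.1) = 1,613.14 × 0.94376 = 1,522.42 kg.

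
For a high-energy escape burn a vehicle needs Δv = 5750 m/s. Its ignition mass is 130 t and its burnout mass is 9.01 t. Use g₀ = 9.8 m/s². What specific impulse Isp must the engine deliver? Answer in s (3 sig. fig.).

ln(m₀/m_f) = ln(130000/9010) = ln(14.43) = 2.6692.
v_e = Δv / ln(m₀/m_f) = 5750 / 2.6692 = 2154.2 m/s.
Isp = v_e / g₀ = 2154.2 / 9.8 = 219.8 s.

Isp ≈ 220 s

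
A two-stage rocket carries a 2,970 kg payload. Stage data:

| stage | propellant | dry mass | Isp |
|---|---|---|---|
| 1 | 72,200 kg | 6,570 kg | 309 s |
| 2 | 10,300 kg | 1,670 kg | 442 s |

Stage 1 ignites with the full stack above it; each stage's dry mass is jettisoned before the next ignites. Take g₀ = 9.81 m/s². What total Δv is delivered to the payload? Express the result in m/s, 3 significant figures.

Δv ≈ 9530 m/s

Ignition mass of stage 1 = 72,200+6,570 + 10,300+1,670 + 2,970 = 93,710 kg.
Stage 1: m₀ = 93,710 kg, m_f = 93,710 − 72,200 = 21,510 kg; Δv = 309×9.81×ln(4.357) = 3031.3×1.4717 ≈ 4461 m/s.
Stage 2: m₀ = 14,940 kg, m_f = 14,940 − 10,300 = 4,640 kg; Δv = 442×9.81×ln(3.22) = 4336.0×1.1693 ≈ 5070 m/s.
Total Δv = 4461 + 5070 = 9531 m/s.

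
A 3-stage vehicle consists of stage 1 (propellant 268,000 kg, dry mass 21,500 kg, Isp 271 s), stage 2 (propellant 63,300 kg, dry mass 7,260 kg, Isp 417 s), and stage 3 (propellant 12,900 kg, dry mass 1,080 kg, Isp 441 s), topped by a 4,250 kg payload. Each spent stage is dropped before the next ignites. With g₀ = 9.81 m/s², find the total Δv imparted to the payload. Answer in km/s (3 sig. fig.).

Ignition mass of stage 1 = 268,000+21,500 + 63,300+7,260 + 12,900+1,080 + 4,250 = 378,290 kg.
Stage 1: m₀ = 378,290 kg, m_f = 378,290 − 268,000 = 110,290 kg; Δv = 271×9.81×ln(3.43) = 2658.5×1.2325 ≈ 3277 m/s.
Stage 2: m₀ = 88,790 kg, m_f = 88,790 − 63,300 = 25,490 kg; Δv = 417×9.81×ln(3.483) = 4090.8×1.2480 ≈ 5105 m/s.
Stage 3: m₀ = 18,230 kg, m_f = 18,230 − 12,900 = 5,330 kg; Δv = 441×9.81×ln(3.42) = 4326.2×1.2297 ≈ 5320 m/s.
Total Δv = 3277 + 5105 + 5320 = 13702 m/s.

Δv ≈ 13.7 km/s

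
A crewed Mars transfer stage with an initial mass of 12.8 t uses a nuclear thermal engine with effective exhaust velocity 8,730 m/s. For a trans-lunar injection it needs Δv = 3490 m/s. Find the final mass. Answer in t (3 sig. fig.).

final mass ≈ 8.58 t

m₀/m_f = exp(Δv / v_e) = exp(3490 / 8730.0) = exp(0.3998) = 1.4915.
m_f = m₀ / 1.4915 = 12.8 / 1.4915 = 8.58196 t.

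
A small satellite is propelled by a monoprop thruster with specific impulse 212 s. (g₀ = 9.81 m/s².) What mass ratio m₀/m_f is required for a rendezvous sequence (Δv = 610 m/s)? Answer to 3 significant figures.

v_e = Isp · g₀ = 212 × 9.81 = 2079.7 m/s.
Rocket equation: m₀/m_f = exp(Δv / v_e) = exp(610 / 2079.7) = exp(0.2933) = 1.3409.

mass ratio ≈ 1.34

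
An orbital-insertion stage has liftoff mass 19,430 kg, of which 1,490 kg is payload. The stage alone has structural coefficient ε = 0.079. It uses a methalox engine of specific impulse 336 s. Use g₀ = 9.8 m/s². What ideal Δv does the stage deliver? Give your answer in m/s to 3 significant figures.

Stage wet mass = m₀ − payload = 19,430 − 1,490 = 17,940 kg.
Stage dry mass = ε × stage wet mass = 0.079 × 17,940 = 1,417.26 kg.
Burnout mass m_f = stage dry + payload = 1,417.26 + 1,490 = 2,907.26 kg.
v_e = Isp · g₀ = 336 × 9.8 = 3292.8 m/s.
Δv = v_e · ln(19,430/2,907.26) = 3292.8 × ln(6.683) = 3292.8 × 1.8996 ≈ 6255 m/s.

Δv ≈ 6260 m/s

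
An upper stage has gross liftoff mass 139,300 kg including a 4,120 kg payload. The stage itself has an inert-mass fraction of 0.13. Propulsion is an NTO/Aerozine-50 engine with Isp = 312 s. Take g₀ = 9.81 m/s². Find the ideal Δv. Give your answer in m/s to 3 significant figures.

Δv ≈ 5690 m/s

Stage wet mass = m₀ − payload = 139,300 − 4,120 = 135,180 kg.
Stage dry mass = ε × stage wet mass = 0.13 × 135,180 = 17,573.4 kg.
Burnout mass m_f = stage dry + payload = 17,573.4 + 4,120 = 21,693.4 kg.
v_e = Isp · g₀ = 312 × 9.81 = 3060.7 m/s.
Δv = v_e · ln(139,300/21,693.4) = 3060.7 × ln(6.421) = 3060.7 × 1.8596 ≈ 5692 m/s.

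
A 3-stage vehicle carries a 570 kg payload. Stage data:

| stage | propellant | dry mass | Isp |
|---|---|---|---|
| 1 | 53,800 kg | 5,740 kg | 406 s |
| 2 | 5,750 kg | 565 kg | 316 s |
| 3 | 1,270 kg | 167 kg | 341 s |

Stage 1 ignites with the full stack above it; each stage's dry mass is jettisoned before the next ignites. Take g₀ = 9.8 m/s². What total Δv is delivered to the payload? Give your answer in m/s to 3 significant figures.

Ignition mass of stage 1 = 53,800+5,740 + 5,750+565 + 1,270+167 + 570 = 67,862 kg.
Stage 1: m₀ = 67,862 kg, m_f = 67,862 − 53,800 = 14,062 kg; Δv = 406×9.8×ln(4.826) = 3978.8×1.5740 ≈ 6263 m/s.
Stage 2: m₀ = 8,322 kg, m_f = 8,322 − 5,750 = 2,572 kg; Δv = 316×9.8×ln(3.236) = 3096.8×1.1742 ≈ 3636 m/s.
Stage 3: m₀ = 2,007 kg, m_f = 2,007 − 1,270 = 737 kg; Δv = 341×9.8×ln(2.723) = 3341.8×1.0018 ≈ 3348 m/s.
Total Δv = 6263 + 3636 + 3348 = 13247 m/s.

Δv ≈ 13200 m/s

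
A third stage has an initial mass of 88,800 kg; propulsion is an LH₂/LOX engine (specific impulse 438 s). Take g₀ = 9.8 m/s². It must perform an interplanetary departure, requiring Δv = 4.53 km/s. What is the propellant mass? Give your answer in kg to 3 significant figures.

propellant mass ≈ 57900 kg

v_e = Isp · g₀ = 438 × 9.8 = 4292.4 m/s.
Using Δv = v_e ln(m₀/m_f): m₀/m_f = exp(Δv / v_e) = exp(4530 / 4292.4) = exp(1.0554) = 2.8730.
m_f = 88,800 / 2.8730 = 30,908.5 kg, so propellant = m₀ − m_f = 88,800 − 30,908.5 = 57,891.5 kg.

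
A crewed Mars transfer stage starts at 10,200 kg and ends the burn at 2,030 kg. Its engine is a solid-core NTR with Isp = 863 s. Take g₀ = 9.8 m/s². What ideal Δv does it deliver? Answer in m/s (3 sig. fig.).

v_e = Isp · g₀ = 863 × 9.8 = 8457.4 m/s.
Rocket equation: Δv = v_e · ln(m₀/m_f) = 8457.4 × ln(5.025) = 8457.4 × 1.6144 ≈ 13653.2 m/s.

Δv ≈ 13700 m/s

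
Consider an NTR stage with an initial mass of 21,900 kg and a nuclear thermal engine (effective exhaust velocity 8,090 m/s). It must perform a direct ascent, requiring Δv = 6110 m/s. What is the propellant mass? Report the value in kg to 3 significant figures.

propellant mass ≈ 11600 kg

m₀/m_f = exp(Δv / v_e) = exp(6110 / 8090.0) = exp(0.7553) = 2.1282.
m_f = 21,900 / 2.1282 = 10,290.4 kg, so propellant = m₀ − m_f = 21,900 − 10,290.4 = 11,609.6 kg.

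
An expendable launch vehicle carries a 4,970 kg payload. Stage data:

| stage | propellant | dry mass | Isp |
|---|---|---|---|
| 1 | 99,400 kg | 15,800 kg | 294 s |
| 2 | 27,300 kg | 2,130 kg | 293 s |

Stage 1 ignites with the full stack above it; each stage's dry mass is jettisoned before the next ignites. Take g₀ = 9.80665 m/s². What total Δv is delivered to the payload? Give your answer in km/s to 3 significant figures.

Δv ≈ 7.68 km/s

Ignition mass of stage 1 = 99,400+15,800 + 27,300+2,130 + 4,970 = 149,600 kg.
Stage 1: m₀ = 149,600 kg, m_f = 149,600 − 99,400 = 50,200 kg; Δv = 294×9.80665×ln(2.98) = 2883.2×1.0920 ≈ 3148 m/s.
Stage 2: m₀ = 34,400 kg, m_f = 34,400 − 27,300 = 7,100 kg; Δv = 293×9.80665×ln(4.845) = 2873.3×1.5780 ≈ 4534 m/s.
Total Δv = 3148 + 4534 = 7682 m/s.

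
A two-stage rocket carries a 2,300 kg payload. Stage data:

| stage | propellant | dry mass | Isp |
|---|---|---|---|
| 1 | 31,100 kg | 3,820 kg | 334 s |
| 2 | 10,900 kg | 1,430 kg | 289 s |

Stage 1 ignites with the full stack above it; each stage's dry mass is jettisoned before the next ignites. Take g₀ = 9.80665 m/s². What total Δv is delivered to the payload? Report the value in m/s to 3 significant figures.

Δv ≈ 7110 m/s

Ignition mass of stage 1 = 31,100+3,820 + 10,900+1,430 + 2,300 = 49,550 kg.
Stage 1: m₀ = 49,550 kg, m_f = 49,550 − 31,100 = 18,450 kg; Δv = 334×9.80665×ln(2.686) = 3275.4×0.9879 ≈ 3236 m/s.
Stage 2: m₀ = 14,630 kg, m_f = 14,630 − 10,900 = 3,730 kg; Δv = 289×9.80665×ln(3.922) = 2834.1×1.3667 ≈ 3873 m/s.
Total Δv = 3236 + 3873 = 7109 m/s.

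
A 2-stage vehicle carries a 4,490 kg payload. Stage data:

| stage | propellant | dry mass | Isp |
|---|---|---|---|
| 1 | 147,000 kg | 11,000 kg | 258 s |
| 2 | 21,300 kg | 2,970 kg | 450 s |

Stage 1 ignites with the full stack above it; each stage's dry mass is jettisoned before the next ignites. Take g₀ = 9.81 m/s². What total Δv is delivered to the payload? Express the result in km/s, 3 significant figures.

Δv ≈ 9.87 km/s

Ignition mass of stage 1 = 147,000+11,000 + 21,300+2,970 + 4,490 = 186,760 kg.
Stage 1: m₀ = 186,760 kg, m_f = 186,760 − 147,000 = 39,760 kg; Δv = 258×9.81×ln(4.697) = 2531.0×1.5470 ≈ 3915 m/s.
Stage 2: m₀ = 28,760 kg, m_f = 28,760 − 21,300 = 7,460 kg; Δv = 450×9.81×ln(3.855) = 4414.5×1.3494 ≈ 5957 m/s.
Total Δv = 3915 + 5957 = 9872 m/s.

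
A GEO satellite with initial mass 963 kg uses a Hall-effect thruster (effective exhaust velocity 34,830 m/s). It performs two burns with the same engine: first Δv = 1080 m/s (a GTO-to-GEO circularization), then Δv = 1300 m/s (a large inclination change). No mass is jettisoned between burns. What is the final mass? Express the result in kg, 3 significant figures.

After the first burn: m = 963 × exp(−1080/34830.0) = 963 × 0.96947 = 933.6 kg.
After the second burn: m = 933.6 × exp(−1300/34830.0) = 933.6 × 0.96336 = 899.393 kg.

final mass ≈ 899 kg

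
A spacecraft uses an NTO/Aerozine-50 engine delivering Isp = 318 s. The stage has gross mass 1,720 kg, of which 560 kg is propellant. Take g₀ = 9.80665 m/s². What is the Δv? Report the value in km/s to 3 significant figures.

v_e = Isp · g₀ = 318 × 9.80665 = 3118.5 m/s.
m_f = m₀ − m_prop = 1,720 − 560 = 1,160 kg.
Δv = v_e · ln(m₀/m_f) = 3118.5 × ln(1.483) = 3118.5 × 0.3939 ≈ 1228.4 m/s.

Δv ≈ 1.23 km/s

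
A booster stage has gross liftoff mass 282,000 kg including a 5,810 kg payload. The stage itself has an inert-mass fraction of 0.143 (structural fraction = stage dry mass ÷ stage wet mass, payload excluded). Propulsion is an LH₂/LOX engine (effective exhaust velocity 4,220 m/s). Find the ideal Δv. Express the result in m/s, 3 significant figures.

Δv ≈ 7720 m/s

Stage wet mass = m₀ − payload = 282,000 − 5,810 = 276,190 kg.
Stage dry mass = ε × stage wet mass = 0.143 × 276,190 = 39,495.2 kg.
Burnout mass m_f = stage dry + payload = 39,495.2 + 5,810 = 45,305.2 kg.
Rocket equation: Δv = v_e · ln(282,000/45,305.2) = 4220.0 × ln(6.224) = 4220.0 × 1.8285 ≈ 7716 m/s.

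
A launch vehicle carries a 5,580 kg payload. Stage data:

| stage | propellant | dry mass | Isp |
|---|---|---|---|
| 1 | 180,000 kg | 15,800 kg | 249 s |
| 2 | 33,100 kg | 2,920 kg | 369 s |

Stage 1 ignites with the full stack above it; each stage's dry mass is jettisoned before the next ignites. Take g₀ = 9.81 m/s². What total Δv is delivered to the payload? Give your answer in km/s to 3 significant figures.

Ignition mass of stage 1 = 180,000+15,800 + 33,100+2,920 + 5,580 = 237,400 kg.
Stage 1: m₀ = 237,400 kg, m_f = 237,400 − 180,000 = 57,400 kg; Δv = 249×9.81×ln(4.136) = 2442.7×1.4197 ≈ 3468 m/s.
Stage 2: m₀ = 41,600 kg, m_f = 41,600 − 33,100 = 8,500 kg; Δv = 369×9.81×ln(4.894) = 3619.9×1.5880 ≈ 5749 m/s.
Total Δv = 3468 + 5749 = 9217 m/s.

Δv ≈ 9.22 km/s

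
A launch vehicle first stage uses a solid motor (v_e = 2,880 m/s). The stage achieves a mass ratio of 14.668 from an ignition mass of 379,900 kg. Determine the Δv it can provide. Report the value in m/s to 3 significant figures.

Δv = v_e · ln(14.668) = 2880.0 × 2.6857 ≈ 7734.7 m/s.

Δv ≈ 7730 m/s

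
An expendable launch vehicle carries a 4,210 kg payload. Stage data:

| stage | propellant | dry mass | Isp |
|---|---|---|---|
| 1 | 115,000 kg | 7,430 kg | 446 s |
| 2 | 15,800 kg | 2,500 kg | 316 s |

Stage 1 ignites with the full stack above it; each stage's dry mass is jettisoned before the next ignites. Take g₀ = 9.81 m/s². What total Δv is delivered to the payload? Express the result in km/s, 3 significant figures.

Δv ≈ 10.7 km/s

Ignition mass of stage 1 = 115,000+7,430 + 15,800+2,500 + 4,210 = 144,940 kg.
Stage 1: m₀ = 144,940 kg, m_f = 144,940 − 115,000 = 29,940 kg; Δv = 446×9.81×ln(4.841) = 4375.3×1.5771 ≈ 6900 m/s.
Stage 2: m₀ = 22,510 kg, m_f = 22,510 − 15,800 = 6,710 kg; Δv = 316×9.81×ln(3.355) = 3100.0×1.2104 ≈ 3752 m/s.
Total Δv = 6900 + 3752 = 10652 m/s.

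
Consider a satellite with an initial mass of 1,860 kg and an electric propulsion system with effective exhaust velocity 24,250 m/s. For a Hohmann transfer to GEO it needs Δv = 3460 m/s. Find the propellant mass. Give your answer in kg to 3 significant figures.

From the ideal rocket equation, m₀/m_f = exp(Δv / v_e) = exp(3460 / 24250.0) = exp(0.1427) = 1.1534.
m_f = 1,860 / 1.1534 = 1,612.62 kg, so propellant = m₀ − m_f = 1,860 − 1,612.62 = 247.38 kg.

propellant mass ≈ 247 kg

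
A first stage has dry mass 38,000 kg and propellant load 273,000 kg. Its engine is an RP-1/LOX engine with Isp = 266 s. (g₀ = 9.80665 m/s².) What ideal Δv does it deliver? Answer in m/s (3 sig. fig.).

Δv ≈ 5480 m/s

v_e = Isp · g₀ = 266 × 9.80665 = 2608.6 m/s.
m₀ = m_dry + m_prop = 38,000 + 273,000 = 311,000 kg.
Using Δv = v_e ln(m₀/m_f): Δv = v_e · ln(m₀/m_f) = 2608.6 × ln(8.184) = 2608.6 × 2.1022 ≈ 5483.8 m/s.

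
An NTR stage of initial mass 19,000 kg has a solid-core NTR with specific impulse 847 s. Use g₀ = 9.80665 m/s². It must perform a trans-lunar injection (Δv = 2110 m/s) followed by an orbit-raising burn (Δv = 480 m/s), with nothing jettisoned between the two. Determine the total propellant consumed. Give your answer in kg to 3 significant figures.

v_e = Isp · g₀ = 847 × 9.80665 = 8306.2 m/s.
After the first burn: m = 19000 × exp(−2110/8306.2) = 19000 × 0.77567 = 14,737.7 kg.
After the second burn: m = 14,737.7 × exp(−480/8306.2) = 14,737.7 × 0.94385 = 13,910.2 kg.
Total propellant = m₀ − m_final = 19000 − 13,910.2 = 5,089.8 kg.

total propellant consumed ≈ 5090 kg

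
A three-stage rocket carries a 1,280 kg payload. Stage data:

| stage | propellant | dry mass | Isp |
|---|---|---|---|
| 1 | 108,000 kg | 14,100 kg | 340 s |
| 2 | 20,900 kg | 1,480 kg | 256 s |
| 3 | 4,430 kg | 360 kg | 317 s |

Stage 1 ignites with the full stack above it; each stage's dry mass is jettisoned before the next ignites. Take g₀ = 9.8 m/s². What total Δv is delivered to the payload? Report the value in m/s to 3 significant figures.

Ignition mass of stage 1 = 108,000+14,100 + 20,900+1,480 + 4,430+360 + 1,280 = 150,550 kg.
Stage 1: m₀ = 150,550 kg, m_f = 150,550 − 108,000 = 42,550 kg; Δv = 340×9.8×ln(3.538) = 3332.0×1.2636 ≈ 4210 m/s.
Stage 2: m₀ = 28,450 kg, m_f = 28,450 − 20,900 = 7,550 kg; Δv = 256×9.8×ln(3.768) = 2508.8×1.3266 ≈ 3328 m/s.
Stage 3: m₀ = 6,070 kg, m_f = 6,070 − 4,430 = 1,640 kg; Δv = 317×9.8×ln(3.701) = 3106.6×1.3087 ≈ 4065 m/s.
Total Δv = 4210 + 3328 + 4065 = 11603 m/s.

Δv ≈ 11600 m/s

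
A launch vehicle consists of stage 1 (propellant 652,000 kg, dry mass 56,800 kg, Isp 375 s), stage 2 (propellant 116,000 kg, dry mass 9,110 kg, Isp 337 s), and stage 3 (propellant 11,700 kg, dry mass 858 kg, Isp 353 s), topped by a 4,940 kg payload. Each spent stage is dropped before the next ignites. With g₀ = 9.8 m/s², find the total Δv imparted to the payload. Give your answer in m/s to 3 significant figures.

Δv ≈ 14700 m/s

Ignition mass of stage 1 = 652,000+56,800 + 116,000+9,110 + 11,700+858 + 4,940 = 851,408 kg.
Stage 1: m₀ = 851,408 kg, m_f = 851,408 − 652,000 = 199,408 kg; Δv = 375×9.8×ln(4.27) = 3675.0×1.4515 ≈ 5334 m/s.
Stage 2: m₀ = 142,608 kg, m_f = 142,608 − 116,000 = 26,608 kg; Δv = 337×9.8×ln(5.36) = 3302.6×1.6789 ≈ 5545 m/s.
Stage 3: m₀ = 17,498 kg, m_f = 17,498 − 11,700 = 5,798 kg; Δv = 353×9.8×ln(3.018) = 3459.4×1.1046 ≈ 3821 m/s.
Total Δv = 5334 + 5545 + 3821 = 14700 m/s.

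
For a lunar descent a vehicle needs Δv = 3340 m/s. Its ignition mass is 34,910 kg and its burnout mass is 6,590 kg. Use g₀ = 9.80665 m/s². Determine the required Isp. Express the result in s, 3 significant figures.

ln(m₀/m_f) = ln(34910/6590) = ln(5.297) = 1.6672.
Rocket equation: v_e = Δv / ln(m₀/m_f) = 3340 / 1.6672 = 2003.3 m/s.
Isp = v_e / g₀ = 2003.3 / 9.80665 = 204.3 s.

Isp ≈ 204 s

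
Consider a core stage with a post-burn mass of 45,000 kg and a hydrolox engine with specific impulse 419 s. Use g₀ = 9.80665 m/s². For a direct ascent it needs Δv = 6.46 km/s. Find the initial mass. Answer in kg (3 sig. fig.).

v_e = Isp · g₀ = 419 × 9.80665 = 4109.0 m/s.
Rocket equation: m₀/m_f = exp(Δv / v_e) = exp(6460 / 4109.0) = exp(1.5722) = 4.8171.
m₀ = m_f × 4.8171 = 45,000 × 4.8171 = 216,770 kg.

initial mass ≈ 217000 kg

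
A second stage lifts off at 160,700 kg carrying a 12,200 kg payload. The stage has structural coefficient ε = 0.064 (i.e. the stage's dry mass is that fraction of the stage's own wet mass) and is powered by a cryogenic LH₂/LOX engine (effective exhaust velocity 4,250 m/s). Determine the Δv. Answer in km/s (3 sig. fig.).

Δv ≈ 8.51 km/s

Stage wet mass = m₀ − payload = 160,700 − 12,200 = 148,500 kg.
Stage dry mass = ε × stage wet mass = 0.064 × 148,500 = 9,504 kg.
Burnout mass m_f = stage dry + payload = 9,504 + 12,200 = 21,704 kg.
Rocket equation: Δv = v_e · ln(160,700/21,704) = 4250.0 × ln(7.404) = 4250.0 × 2.0020 ≈ 8509 m/s.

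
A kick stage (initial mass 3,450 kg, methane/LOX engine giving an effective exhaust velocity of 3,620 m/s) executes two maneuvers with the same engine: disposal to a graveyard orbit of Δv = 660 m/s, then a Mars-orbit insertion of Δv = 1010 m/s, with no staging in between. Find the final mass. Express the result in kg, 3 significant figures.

final mass ≈ 2180 kg

After the first burn: m = 3450 × exp(−660/3620.0) = 3450 × 0.83333 = 2,874.99 kg.
After the second burn: m = 2,874.99 × exp(−1010/3620.0) = 2,874.99 × 0.75654 = 2,175.04 kg.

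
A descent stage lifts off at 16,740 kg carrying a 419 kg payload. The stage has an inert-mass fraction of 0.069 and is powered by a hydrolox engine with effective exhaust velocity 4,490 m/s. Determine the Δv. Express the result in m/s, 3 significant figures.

Stage wet mass = m₀ − payload = 16,740 − 419 = 16,321 kg.
Stage dry mass = ε × stage wet mass = 0.069 × 16,321 = 1,126.15 kg.
Burnout mass m_f = stage dry + payload = 1,126.15 + 419 = 1,545.15 kg.
Δv = v_e · ln(16,740/1,545.15) = 4490.0 × ln(10.83) = 4490.0 × 2.3827 ≈ 10698 m/s.

Δv ≈ 10700 m/s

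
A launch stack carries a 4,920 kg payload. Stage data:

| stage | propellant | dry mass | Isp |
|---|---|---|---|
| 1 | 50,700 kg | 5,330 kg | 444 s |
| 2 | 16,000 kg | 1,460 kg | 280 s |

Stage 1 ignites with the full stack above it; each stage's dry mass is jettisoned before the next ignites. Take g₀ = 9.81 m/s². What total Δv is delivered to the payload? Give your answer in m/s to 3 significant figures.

Ignition mass of stage 1 = 50,700+5,330 + 16,000+1,460 + 4,920 = 78,410 kg.
Stage 1: m₀ = 78,410 kg, m_f = 78,410 − 50,700 = 27,710 kg; Δv = 444×9.81×ln(2.83) = 4355.6×1.0402 ≈ 4531 m/s.
Stage 2: m₀ = 22,380 kg, m_f = 22,380 − 16,000 = 6,380 kg; Δv = 280×9.81×ln(3.508) = 2746.8×1.2550 ≈ 3447 m/s.
Total Δv = 4531 + 3447 = 7978 m/s.

Δv ≈ 7980 m/s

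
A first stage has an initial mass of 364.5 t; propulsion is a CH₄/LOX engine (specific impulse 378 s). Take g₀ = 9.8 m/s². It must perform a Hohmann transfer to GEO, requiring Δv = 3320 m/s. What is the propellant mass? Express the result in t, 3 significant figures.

propellant mass ≈ 216 t

v_e = Isp · g₀ = 378 × 9.8 = 3704.4 m/s.
From the ideal rocket equation, m₀/m_f = exp(Δv / v_e) = exp(3320 / 3704.4) = exp(0.8962) = 2.4504.
m_f = 364.5 / 2.4504 = 148.751 t, so propellant = m₀ − m_f = 364.5 − 148.751 = 215.749 t.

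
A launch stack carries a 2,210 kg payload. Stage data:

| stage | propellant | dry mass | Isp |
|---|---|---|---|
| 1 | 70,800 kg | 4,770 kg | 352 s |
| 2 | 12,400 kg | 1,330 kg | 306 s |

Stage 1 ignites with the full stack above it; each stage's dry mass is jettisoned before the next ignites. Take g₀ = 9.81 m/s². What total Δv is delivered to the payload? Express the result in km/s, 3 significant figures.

Ignition mass of stage 1 = 70,800+4,770 + 12,400+1,330 + 2,210 = 91,510 kg.
Stage 1: m₀ = 91,510 kg, m_f = 91,510 − 70,800 = 20,710 kg; Δv = 352×9.81×ln(4.419) = 3453.1×1.4858 ≈ 5131 m/s.
Stage 2: m₀ = 15,940 kg, m_f = 15,940 − 12,400 = 3,540 kg; Δv = 306×9.81×ln(4.503) = 3001.9×1.5047 ≈ 4517 m/s.
Total Δv = 5131 + 4517 = 9648 m/s.

Δv ≈ 9.65 km/s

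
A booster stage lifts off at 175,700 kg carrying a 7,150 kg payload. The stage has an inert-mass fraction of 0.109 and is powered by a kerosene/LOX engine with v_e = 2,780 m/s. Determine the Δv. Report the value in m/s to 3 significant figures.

Δv ≈ 5360 m/s

Stage wet mass = m₀ − payload = 175,700 − 7,150 = 168,550 kg.
Stage dry mass = ε × stage wet mass = 0.109 × 168,550 = 18,372 kg.
Burnout mass m_f = stage dry + payload = 18,372 + 7,150 = 25,522 kg.
Using Δv = v_e ln(m₀/m_f): Δv = v_e · ln(175,700/25,522) = 2780.0 × ln(6.884) = 2780.0 × 1.9292 ≈ 5363 m/s.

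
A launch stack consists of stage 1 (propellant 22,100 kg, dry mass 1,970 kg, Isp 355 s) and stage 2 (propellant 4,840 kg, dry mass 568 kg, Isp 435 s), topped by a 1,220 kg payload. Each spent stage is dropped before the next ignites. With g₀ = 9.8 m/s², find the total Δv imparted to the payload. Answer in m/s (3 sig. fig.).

Ignition mass of stage 1 = 22,100+1,970 + 4,840+568 + 1,220 = 30,698 kg.
Stage 1: m₀ = 30,698 kg, m_f = 30,698 − 22,100 = 8,598 kg; Δv = 355×9.8×ln(3.57) = 3479.0×1.2727 ≈ 4428 m/s.
Stage 2: m₀ = 6,628 kg, m_f = 6,628 − 4,840 = 1,788 kg; Δv = 435×9.8×ln(3.707) = 4263.0×1.3102 ≈ 5585 m/s.
Total Δv = 4428 + 5585 = 10013 m/s.

Δv ≈ 10000 m/s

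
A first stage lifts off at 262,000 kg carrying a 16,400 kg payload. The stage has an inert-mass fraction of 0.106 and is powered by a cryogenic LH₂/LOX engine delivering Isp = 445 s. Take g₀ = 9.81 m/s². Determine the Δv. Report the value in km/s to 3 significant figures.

Stage wet mass = m₀ − payload = 262,000 − 16,400 = 245,600 kg.
Stage dry mass = ε × stage wet mass = 0.106 × 245,600 = 26,033.6 kg.
Burnout mass m_f = stage dry + payload = 26,033.6 + 16,400 = 42,433.6 kg.
v_e = Isp · g₀ = 445 × 9.81 = 4365.4 m/s.
From the ideal rocket equation, Δv = v_e · ln(262,000/42,433.6) = 4365.4 × ln(6.174) = 4365.4 × 1.8204 ≈ 7947 m/s.

Δv ≈ 7.95 km/s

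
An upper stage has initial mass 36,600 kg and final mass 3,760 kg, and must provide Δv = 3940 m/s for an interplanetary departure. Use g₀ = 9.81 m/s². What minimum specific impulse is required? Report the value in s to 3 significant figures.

Isp ≈ 176 s

ln(m₀/m_f) = ln(36600/3760) = ln(9.734) = 2.2756.
Rocket equation: v_e = Δv / ln(m₀/m_f) = 3940 / 2.2756 = 1731.4 m/s.
Isp = v_e / g₀ = 1731.4 / 9.81 = 176.5 s.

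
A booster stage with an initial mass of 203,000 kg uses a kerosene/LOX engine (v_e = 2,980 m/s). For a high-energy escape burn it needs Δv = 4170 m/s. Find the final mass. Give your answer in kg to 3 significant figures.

From the ideal rocket equation, m₀/m_f = exp(Δv / v_e) = exp(4170 / 2980.0) = exp(1.3993) = 4.0525.
m_f = m₀ / 4.0525 = 203,000 / 4.0525 = 50,092.5 kg.

final mass ≈ 50100 kg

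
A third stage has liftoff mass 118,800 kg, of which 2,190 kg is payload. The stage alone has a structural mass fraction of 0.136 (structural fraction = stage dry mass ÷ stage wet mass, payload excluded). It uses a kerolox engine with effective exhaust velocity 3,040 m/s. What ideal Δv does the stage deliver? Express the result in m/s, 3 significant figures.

Stage wet mass = m₀ − payload = 118,800 − 2,190 = 116,610 kg.
Stage dry mass = ε × stage wet mass = 0.136 × 116,610 = 15,859 kg.
Burnout mass m_f = stage dry + payload = 15,859 + 2,190 = 18,049 kg.
Rocket equation: Δv = v_e · ln(118,800/18,049) = 3040.0 × ln(6.582) = 3040.0 × 1.8844 ≈ 5728 m/s.

Δv ≈ 5730 m/s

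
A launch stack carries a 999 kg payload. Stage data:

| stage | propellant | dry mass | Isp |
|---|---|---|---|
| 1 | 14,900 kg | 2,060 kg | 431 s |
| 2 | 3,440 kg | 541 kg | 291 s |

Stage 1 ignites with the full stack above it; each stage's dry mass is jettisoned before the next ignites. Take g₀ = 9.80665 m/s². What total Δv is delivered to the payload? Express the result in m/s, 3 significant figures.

Ignition mass of stage 1 = 14,900+2,060 + 3,440+541 + 999 = 21,940 kg.
Stage 1: m₀ = 21,940 kg, m_f = 21,940 − 14,900 = 7,040 kg; Δv = 431×9.80665×ln(3.116) = 4226.7×1.1367 ≈ 4804 m/s.
Stage 2: m₀ = 4,980 kg, m_f = 4,980 − 3,440 = 1,540 kg; Δv = 291×9.80665×ln(3.234) = 2853.7×1.1736 ≈ 3349 m/s.
Total Δv = 4804 + 3349 = 8153 m/s.

Δv ≈ 8150 m/s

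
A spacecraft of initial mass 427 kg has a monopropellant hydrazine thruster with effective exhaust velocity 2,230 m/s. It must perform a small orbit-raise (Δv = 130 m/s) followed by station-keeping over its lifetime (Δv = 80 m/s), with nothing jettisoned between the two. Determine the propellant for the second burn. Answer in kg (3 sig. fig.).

After the first burn: m = 427 × exp(−130/2230.0) = 427 × 0.94337 = 402.819 kg.
After the second burn: m = 402.819 × exp(−80/2230.0) = 402.819 × 0.96476 = 388.624 kg.
Second-burn propellant = 402.819 − 388.624 = 14.195 kg.

propellant for the second burn ≈ 14.2 kg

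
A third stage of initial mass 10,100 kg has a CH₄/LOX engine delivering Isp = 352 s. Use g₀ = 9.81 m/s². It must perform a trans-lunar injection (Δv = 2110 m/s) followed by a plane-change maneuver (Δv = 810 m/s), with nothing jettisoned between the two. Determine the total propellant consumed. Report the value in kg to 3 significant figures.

v_e = Isp · g₀ = 352 × 9.81 = 3453.1 m/s.
After the first burn: m = 10100 × exp(−2110/3453.1) = 10100 × 0.54279 = 5,482.18 kg.
After the second burn: m = 5,482.18 × exp(−810/3453.1) = 5,482.18 × 0.79091 = 4,335.91 kg.
Total propellant = m₀ − m_final = 10100 − 4,335.91 = 5,764.09 kg.

total propellant consumed ≈ 5760 kg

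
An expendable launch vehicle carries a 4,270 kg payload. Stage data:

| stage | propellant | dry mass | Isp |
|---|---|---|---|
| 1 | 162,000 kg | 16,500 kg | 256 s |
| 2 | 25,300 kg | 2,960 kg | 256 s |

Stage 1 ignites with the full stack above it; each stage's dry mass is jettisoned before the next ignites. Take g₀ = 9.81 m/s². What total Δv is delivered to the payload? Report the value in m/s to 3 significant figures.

Ignition mass of stage 1 = 162,000+16,500 + 25,300+2,960 + 4,270 = 211,030 kg.
Stage 1: m₀ = 211,030 kg, m_f = 211,030 − 162,000 = 49,030 kg; Δv = 256×9.81×ln(4.304) = 2511.4×1.4596 ≈ 3666 m/s.
Stage 2: m₀ = 32,530 kg, m_f = 32,530 − 25,300 = 7,230 kg; Δv = 256×9.81×ln(4.499) = 2511.4×1.5039 ≈ 3777 m/s.
Total Δv = 3666 + 3777 = 7443 m/s.

Δv ≈ 7440 m/s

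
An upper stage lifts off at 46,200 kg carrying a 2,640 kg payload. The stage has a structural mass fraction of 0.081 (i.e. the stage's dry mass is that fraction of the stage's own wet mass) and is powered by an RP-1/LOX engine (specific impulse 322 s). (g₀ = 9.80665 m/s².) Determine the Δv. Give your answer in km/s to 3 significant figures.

Stage wet mass = m₀ − payload = 46,200 − 2,640 = 43,560 kg.
Stage dry mass = ε × stage wet mass = 0.081 × 43,560 = 3,528.36 kg.
Burnout mass m_f = stage dry + payload = 3,528.36 + 2,640 = 6,168.36 kg.
v_e = Isp · g₀ = 322 × 9.80665 = 3157.7 m/s.
Using Δv = v_e ln(m₀/m_f): Δv = v_e · ln(46,200/6,168.36) = 3157.7 × ln(7.49) = 3157.7 × 2.0135 ≈ 6358 m/s.

Δv ≈ 6.36 km/s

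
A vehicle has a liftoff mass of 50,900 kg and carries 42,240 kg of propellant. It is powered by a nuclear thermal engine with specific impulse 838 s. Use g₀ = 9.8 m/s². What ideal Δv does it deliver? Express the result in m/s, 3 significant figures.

v_e = Isp · g₀ = 838 × 9.8 = 8212.4 m/s.
m_f = m₀ − m_prop = 50,900 − 42,240 = 8,660 kg.
By the Tsiolkovsky rocket equation, Δv = v_e · ln(m₀/m_f) = 8212.4 × ln(5.878) = 8212.4 × 1.7711 ≈ 14545.4 m/s.

Δv ≈ 14500 m/s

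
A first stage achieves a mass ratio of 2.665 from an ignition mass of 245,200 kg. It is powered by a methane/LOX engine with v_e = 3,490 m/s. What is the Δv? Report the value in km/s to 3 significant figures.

Δv ≈ 3.42 km/s

Δv = v_e · ln(2.665) = 3490.0 × 0.9802 ≈ 3420.9 m/s.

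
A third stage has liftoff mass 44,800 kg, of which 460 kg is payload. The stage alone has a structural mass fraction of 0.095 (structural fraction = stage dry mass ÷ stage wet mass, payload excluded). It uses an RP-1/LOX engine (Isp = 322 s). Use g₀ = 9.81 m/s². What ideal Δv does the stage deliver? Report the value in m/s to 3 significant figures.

Δv ≈ 7140 m/s

Stage wet mass = m₀ − payload = 44,800 − 460 = 44,340 kg.
Stage dry mass = ε × stage wet mass = 0.095 × 44,340 = 4,212.3 kg.
Burnout mass m_f = stage dry + payload = 4,212.3 + 460 = 4,672.3 kg.
v_e = Isp · g₀ = 322 × 9.81 = 3158.8 m/s.
Δv = v_e · ln(44,800/4,672.3) = 3158.8 × ln(9.588) = 3158.8 × 2.2606 ≈ 7141 m/s.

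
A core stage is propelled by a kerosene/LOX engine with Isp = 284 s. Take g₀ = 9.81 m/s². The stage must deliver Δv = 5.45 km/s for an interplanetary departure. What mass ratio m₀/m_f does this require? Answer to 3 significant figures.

mass ratio ≈ 7.07

v_e = Isp · g₀ = 284 × 9.81 = 2786.0 m/s.
Rocket equation: m₀/m_f = exp(Δv / v_e) = exp(5450 / 2786.0) = exp(1.9562) = 7.0723.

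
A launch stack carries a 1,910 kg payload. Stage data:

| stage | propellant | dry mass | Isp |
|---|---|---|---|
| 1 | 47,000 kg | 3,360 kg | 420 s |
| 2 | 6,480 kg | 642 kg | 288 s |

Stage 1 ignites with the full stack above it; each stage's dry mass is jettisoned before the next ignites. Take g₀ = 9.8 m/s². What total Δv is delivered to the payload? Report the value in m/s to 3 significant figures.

Δv ≈ 10000 m/s

Ignition mass of stage 1 = 47,000+3,360 + 6,480+642 + 1,910 = 59,392 kg.
Stage 1: m₀ = 59,392 kg, m_f = 59,392 − 47,000 = 12,392 kg; Δv = 420×9.8×ln(4.793) = 4116.0×1.5671 ≈ 6450 m/s.
Stage 2: m₀ = 9,032 kg, m_f = 9,032 − 6,480 = 2,552 kg; Δv = 288×9.8×ln(3.539) = 2822.4×1.2639 ≈ 3567 m/s.
Total Δv = 6450 + 3567 = 10017 m/s.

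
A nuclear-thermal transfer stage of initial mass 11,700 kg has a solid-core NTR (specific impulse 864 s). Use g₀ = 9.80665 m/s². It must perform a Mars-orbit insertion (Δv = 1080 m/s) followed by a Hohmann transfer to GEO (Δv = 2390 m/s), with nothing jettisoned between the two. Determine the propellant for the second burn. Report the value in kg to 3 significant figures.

v_e = Isp · g₀ = 864 × 9.80665 = 8472.9 m/s.
After the first burn: m = 11700 × exp(−1080/8472.9) = 11700 × 0.88032 = 10,299.7 kg.
After the second burn: m = 10,299.7 × exp(−2390/8472.9) = 10,299.7 × 0.75422 = 7,768.24 kg.
Second-burn propellant = 10,299.7 − 7,768.24 = 2,531.46 kg.

propellant for the second burn ≈ 2530 kg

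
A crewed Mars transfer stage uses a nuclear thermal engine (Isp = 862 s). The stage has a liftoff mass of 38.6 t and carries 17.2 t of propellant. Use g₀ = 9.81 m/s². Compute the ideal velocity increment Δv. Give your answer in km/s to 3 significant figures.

Δv ≈ 4.99 km/s

v_e = Isp · g₀ = 862 × 9.81 = 8456.2 m/s.
m_f = m₀ − m_prop = 38.6 − 17.2 = 21.4 t.
From the ideal rocket equation, Δv = v_e · ln(m₀/m_f) = 8456.2 × ln(1.804) = 8456.2 × 0.5899 ≈ 4988.0 m/s.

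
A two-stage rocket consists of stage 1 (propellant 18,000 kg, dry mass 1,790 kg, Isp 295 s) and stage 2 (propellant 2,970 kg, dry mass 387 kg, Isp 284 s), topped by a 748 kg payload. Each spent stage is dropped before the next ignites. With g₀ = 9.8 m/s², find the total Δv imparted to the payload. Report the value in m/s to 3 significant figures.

Ignition mass of stage 1 = 18,000+1,790 + 2,970+387 + 748 = 23,895 kg.
Stage 1: m₀ = 23,895 kg, m_f = 23,895 − 18,000 = 5,895 kg; Δv = 295×9.8×ln(4.053) = 2891.0×1.3996 ≈ 4046 m/s.
Stage 2: m₀ = 4,105 kg, m_f = 4,105 − 2,970 = 1,135 kg; Δv = 284×9.8×ln(3.617) = 2783.2×1.2856 ≈ 3578 m/s.
Total Δv = 4046 + 3578 = 7624 m/s.

Δv ≈ 7620 m/s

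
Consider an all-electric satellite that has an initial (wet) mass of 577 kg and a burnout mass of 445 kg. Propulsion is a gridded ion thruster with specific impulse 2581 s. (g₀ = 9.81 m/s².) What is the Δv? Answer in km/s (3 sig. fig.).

Δv ≈ 6.58 km/s

v_e = Isp · g₀ = 2581 × 9.81 = 25319.6 m/s.
From the ideal rocket equation, Δv = v_e · ln(m₀/m_f) = 25319.6 × ln(1.297) = 25319.6 × 0.2598 ≈ 6577.2 m/s.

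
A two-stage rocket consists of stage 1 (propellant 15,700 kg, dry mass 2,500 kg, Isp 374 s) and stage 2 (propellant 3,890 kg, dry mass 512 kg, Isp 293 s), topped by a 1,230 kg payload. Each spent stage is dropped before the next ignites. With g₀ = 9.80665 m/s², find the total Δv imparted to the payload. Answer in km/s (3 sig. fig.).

Δv ≈ 7.32 km/s

Ignition mass of stage 1 = 15,700+2,500 + 3,890+512 + 1,230 = 23,832 kg.
Stage 1: m₀ = 23,832 kg, m_f = 23,832 − 15,700 = 8,132 kg; Δv = 374×9.80665×ln(2.931) = 3667.7×1.0752 ≈ 3944 m/s.
Stage 2: m₀ = 5,632 kg, m_f = 5,632 − 3,890 = 1,742 kg; Δv = 293×9.80665×ln(3.233) = 2873.3×1.1734 ≈ 3372 m/s.
Total Δv = 3944 + 3372 = 7316 m/s.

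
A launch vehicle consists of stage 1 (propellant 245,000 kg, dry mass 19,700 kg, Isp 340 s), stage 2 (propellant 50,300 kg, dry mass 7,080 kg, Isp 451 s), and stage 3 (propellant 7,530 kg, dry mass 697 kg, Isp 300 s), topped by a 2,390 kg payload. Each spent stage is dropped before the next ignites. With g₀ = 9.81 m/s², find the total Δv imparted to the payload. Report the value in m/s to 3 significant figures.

Δv ≈ 14000 m/s

Ignition mass of stage 1 = 245,000+19,700 + 50,300+7,080 + 7,530+697 + 2,390 = 332,697 kg.
Stage 1: m₀ = 332,697 kg, m_f = 332,697 − 245,000 = 87,697 kg; Δv = 340×9.81×ln(3.794) = 3335.4×1.3333 ≈ 4447 m/s.
Stage 2: m₀ = 67,997 kg, m_f = 67,997 − 50,300 = 17,697 kg; Δv = 451×9.81×ln(3.842) = 4424.3×1.3461 ≈ 5955 m/s.
Stage 3: m₀ = 10,617 kg, m_f = 10,617 − 7,530 = 3,087 kg; Δv = 300×9.81×ln(3.439) = 2943.0×1.2353 ≈ 3635 m/s.
Total Δv = 4447 + 5955 + 3635 = 14037 m/s.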